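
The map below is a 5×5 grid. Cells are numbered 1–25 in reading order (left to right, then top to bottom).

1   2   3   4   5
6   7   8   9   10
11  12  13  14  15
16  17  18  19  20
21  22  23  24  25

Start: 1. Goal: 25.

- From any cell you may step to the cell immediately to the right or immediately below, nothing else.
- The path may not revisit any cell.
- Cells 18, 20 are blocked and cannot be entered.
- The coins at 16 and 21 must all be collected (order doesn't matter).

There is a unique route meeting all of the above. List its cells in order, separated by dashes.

Moves only go right or down, so the column and row indices never decrease.
Route from 1: down 4 to 21, right 4 to 25 — 8 moves in all.
Check: all required cells visited.

1 - 6 - 11 - 16 - 21 - 22 - 23 - 24 - 25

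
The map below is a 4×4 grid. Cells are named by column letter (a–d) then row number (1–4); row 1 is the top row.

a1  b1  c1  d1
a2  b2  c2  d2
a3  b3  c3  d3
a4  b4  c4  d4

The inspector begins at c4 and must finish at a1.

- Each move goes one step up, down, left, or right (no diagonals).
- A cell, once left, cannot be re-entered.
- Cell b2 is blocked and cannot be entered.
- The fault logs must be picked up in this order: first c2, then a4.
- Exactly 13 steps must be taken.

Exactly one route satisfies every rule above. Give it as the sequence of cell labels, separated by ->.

c4 -> d4 -> d3 -> d2 -> d1 -> c1 -> c2 -> c3 -> b3 -> b4 -> a4 -> a3 -> a2 -> a1

The waypoints must appear in the order c2, a4, with no cell reused.
Route from c4: right to d4, 3× up (reaching d1), left to c1, 2× down (reaching c3), left to b3, down to b4, left to a4, 3× up (reaching a1) — 13 moves in all.
Check: order respected (c2 at step 6, a4 at step 10); 13 moves as required.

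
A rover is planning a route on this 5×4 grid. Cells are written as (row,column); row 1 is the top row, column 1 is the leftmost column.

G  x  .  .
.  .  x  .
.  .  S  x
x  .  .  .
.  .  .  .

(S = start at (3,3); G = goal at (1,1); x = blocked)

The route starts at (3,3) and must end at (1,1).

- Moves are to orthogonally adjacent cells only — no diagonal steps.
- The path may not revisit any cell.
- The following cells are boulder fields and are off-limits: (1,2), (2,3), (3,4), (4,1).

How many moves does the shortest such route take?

4

The Manhattan distance from (3,3) to (1,1) is |3−1| + |3−1| = 4, so at least 4 moves are needed.
A route of 4 moves achieves this: (3,3) → (3,2) → (2,2) → (2,1) → (1,1).
Since 4 matches the lower bound, it is optimal.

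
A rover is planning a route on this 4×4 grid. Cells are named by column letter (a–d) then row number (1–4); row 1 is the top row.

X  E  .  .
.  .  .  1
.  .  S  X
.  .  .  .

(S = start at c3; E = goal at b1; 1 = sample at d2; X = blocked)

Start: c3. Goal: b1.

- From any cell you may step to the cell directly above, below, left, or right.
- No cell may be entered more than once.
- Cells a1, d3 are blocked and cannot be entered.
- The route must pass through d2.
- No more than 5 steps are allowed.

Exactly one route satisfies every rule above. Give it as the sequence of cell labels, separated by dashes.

The 5-move cap with required stops at d2 leaves no slack for detours.
Route from c3: up to c2, right to d2, up to d1, 2× left (reaching b1) — 5 moves in all.
Check: all required cells visited; 5 ≤ 5 moves.

c3 - c2 - d2 - d1 - c1 - b1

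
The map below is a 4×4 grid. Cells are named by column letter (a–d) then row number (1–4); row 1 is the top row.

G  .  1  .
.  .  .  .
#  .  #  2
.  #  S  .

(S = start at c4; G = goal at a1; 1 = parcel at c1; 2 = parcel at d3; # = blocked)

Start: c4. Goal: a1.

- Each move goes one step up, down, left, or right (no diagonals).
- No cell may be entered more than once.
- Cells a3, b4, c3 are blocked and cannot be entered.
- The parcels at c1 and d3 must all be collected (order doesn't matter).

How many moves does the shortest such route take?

7

Any route passes through c1 and d3 in some order between c4 and a1. Summing Manhattan distances along each leg and taking the cheapest ordering (c4 → d3 → c1 → a1) gives a lower bound of 2 + 3 + 2 = 7 moves.
A route of 7 moves achieves this: c4 → d4 → d3 → d2 → d1 → c1 → b1 → a1.
Since 7 matches the lower bound, it is optimal.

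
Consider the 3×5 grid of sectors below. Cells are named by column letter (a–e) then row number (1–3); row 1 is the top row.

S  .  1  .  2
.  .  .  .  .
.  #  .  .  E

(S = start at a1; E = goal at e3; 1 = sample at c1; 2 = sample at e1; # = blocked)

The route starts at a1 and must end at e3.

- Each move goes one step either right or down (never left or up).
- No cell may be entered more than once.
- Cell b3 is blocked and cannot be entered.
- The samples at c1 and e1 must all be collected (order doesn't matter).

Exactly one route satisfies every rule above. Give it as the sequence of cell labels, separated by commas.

Moves only go right or down, so the column and row indices never decrease.
Route from a1: 4× right (reaching e1), 2× down (reaching e3) — 6 moves in all.
Check: all required cells visited.

a1, b1, c1, d1, e1, e2, e3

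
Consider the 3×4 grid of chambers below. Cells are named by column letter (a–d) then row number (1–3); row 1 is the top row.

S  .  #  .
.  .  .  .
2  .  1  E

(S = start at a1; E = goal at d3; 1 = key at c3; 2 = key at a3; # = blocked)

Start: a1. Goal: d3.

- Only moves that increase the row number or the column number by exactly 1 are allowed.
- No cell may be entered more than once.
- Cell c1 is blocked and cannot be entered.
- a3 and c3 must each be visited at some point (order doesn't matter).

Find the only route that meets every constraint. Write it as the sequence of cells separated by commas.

Moves only go right or down, so the column and row indices never decrease.
Route from a1: 2× down (reaching a3), 3× right (reaching d3) — 5 moves in all.
Check: all required cells visited.

a1, a2, a3, b3, c3, d3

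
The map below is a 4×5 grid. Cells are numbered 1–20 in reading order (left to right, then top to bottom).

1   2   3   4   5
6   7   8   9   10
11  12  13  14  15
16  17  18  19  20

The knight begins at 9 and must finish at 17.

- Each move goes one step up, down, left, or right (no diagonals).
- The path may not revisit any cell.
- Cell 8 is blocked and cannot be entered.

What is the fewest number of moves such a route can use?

4

The Manhattan distance from 9 to 17 is |2−4| + |4−2| = 4, so at least 4 moves are needed.
A route of 4 moves achieves this: 9 → 14 → 19 → 18 → 17.
Since 4 matches the lower bound, it is optimal.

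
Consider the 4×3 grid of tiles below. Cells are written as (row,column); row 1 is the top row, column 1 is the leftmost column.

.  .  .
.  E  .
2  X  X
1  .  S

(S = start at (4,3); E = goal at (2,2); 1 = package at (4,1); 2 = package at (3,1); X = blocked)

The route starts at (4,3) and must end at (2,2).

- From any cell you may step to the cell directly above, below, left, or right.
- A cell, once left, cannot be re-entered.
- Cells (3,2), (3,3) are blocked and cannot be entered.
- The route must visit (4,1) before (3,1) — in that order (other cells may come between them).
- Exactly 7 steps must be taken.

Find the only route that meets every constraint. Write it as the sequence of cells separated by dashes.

The waypoints must appear in the order (4,1), (3,1), with no cell reused.
Route from (4,3): left 2 to (4,1), up 3 to (1,1), right 1 to (1,2), down 1 to (2,2) — 7 moves in all.
Check: order respected (1 at step 2, 2 at step 3); 7 moves as required.

(4,3) - (4,2) - (4,1) - (3,1) - (2,1) - (1,1) - (1,2) - (2,2)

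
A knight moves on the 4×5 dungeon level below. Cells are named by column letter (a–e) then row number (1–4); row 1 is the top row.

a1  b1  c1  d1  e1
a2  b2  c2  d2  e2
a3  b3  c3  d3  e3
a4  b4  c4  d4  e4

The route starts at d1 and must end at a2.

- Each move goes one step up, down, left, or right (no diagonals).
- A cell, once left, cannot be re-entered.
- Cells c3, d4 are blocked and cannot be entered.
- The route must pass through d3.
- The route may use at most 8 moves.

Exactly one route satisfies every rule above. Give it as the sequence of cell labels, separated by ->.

d1 -> e1 -> e2 -> e3 -> d3 -> d2 -> c2 -> b2 -> a2

The 8-move cap with required stops at d3 leaves no slack for detours.
Route from d1: right 1 to e1, down 2 to e3, left 1 to d3, up 1 to d2, left 3 to a2 — 8 moves in all.
Check: all required cells visited; 8 ≤ 8 moves.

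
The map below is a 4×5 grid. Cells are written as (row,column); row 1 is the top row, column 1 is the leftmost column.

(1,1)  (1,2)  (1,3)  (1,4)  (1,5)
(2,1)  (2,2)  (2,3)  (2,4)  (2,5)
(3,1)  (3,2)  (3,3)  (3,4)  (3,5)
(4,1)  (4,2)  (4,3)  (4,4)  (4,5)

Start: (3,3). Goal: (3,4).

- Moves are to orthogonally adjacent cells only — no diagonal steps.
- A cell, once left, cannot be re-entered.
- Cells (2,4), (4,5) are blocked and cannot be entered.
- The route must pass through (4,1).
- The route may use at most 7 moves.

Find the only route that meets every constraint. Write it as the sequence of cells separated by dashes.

(3,3) - (3,2) - (3,1) - (4,1) - (4,2) - (4,3) - (4,4) - (3,4)

Any route must reach (4,1) and still end at (3,4) within 7 moves, so the order of the required stops is forced.
Route from (3,3): 2× left (reaching (3,1)), down to (4,1), 3× right (reaching (4,4)), up to (3,4) — 7 moves in all.
Check: all required cells visited; 7 ≤ 7 moves.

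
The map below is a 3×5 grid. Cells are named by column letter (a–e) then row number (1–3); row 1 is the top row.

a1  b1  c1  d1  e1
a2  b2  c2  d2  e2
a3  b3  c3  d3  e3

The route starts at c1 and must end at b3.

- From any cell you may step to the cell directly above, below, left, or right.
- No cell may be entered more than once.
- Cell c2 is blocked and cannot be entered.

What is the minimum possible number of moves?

3

The Manhattan distance from c1 to b3 is |1−3| + |3−2| = 3, so at least 3 moves are needed.
A route of 3 moves achieves this: c1 → b1 → b2 → b3.
Since 3 matches the lower bound, it is optimal.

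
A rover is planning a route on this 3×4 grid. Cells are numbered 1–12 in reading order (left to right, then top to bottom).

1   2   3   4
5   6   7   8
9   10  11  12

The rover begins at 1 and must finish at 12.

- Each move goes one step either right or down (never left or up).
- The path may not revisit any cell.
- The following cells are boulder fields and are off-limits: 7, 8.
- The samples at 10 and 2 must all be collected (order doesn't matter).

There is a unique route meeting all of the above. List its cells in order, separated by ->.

Moves only go right or down, so the column and row indices never decrease.
Route from 1: right to 2, 2× down (reaching 10), 2× right (reaching 12) — 5 moves in all.
Check: all required cells visited.

1 -> 2 -> 6 -> 10 -> 11 -> 12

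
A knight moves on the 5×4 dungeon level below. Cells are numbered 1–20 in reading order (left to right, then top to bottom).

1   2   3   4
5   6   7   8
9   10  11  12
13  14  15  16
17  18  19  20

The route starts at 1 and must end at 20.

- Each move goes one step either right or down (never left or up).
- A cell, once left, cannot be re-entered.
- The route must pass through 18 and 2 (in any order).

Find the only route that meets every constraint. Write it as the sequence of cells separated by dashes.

1 - 2 - 6 - 10 - 14 - 18 - 19 - 20

Moves only go right or down, so the column and row indices never decrease.
Route from 1: right 1 to 2, down 4 to 18, right 2 to 20 — 7 moves in all.
Check: all required cells visited.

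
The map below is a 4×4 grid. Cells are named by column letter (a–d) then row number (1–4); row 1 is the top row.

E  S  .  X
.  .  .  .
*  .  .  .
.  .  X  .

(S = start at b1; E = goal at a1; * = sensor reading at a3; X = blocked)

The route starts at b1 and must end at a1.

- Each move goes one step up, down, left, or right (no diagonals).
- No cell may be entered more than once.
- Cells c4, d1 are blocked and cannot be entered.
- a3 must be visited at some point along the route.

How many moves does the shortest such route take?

5

Any route passes through a3 somewhere between b1 and a1. Summing Manhattan distances along the two legs (b1 → a3 → a1) gives a lower bound of 3 + 2 = 5 moves.
A route of 5 moves achieves this: b1 → b2 → b3 → a3 → a2 → a1.
Since 5 matches the lower bound, it is optimal.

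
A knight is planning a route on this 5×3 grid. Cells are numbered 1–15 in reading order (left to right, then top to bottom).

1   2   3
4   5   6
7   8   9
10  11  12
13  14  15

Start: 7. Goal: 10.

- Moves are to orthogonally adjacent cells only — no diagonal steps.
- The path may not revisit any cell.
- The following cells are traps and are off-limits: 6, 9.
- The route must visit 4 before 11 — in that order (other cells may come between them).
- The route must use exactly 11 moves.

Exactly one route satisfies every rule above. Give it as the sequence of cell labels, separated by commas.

7, 4, 1, 2, 5, 8, 11, 12, 15, 14, 13, 10

The waypoints must appear in the order 4, 11, with no cell reused.
Route from 7: up 2 to 1, right 1 to 2, down 3 to 11, right 1 to 12, down 1 to 15, left 2 to 13, up 1 to 10 — 11 moves in all.
Check: order respected (4 at step 1, 11 at step 6); 11 moves as required.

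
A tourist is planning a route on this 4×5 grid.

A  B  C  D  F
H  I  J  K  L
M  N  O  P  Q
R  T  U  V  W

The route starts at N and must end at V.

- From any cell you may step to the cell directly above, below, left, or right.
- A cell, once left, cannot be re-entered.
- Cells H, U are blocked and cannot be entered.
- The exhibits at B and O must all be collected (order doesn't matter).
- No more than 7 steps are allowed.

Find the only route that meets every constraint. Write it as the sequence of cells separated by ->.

N -> I -> B -> C -> J -> O -> P -> V

The budget equals the shortest possible length, so every move has to be on a shortest route through the required cells.
Route from N: 2× up (reaching B), right to C, 2× down (reaching O), right to P, down to V — 7 moves in all.
Check: all required cells visited; 7 ≤ 7 moves.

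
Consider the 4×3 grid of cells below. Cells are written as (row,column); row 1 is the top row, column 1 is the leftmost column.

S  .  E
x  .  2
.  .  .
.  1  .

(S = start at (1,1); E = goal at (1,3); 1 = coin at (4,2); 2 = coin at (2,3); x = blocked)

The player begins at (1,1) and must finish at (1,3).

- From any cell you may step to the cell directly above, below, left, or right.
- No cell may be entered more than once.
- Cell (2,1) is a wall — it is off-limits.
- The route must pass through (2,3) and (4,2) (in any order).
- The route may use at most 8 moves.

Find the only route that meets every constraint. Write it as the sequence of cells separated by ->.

(1,1) -> (1,2) -> (2,2) -> (3,2) -> (4,2) -> (4,3) -> (3,3) -> (2,3) -> (1,3)

The 8-move cap with required stops at (2,3), (4,2) leaves no slack for detours.
Route from (1,1): right to (1,2), 3× down (reaching (4,2)), right to (4,3), 3× up (reaching (1,3)) — 8 moves in all.
Check: all required cells visited; 8 ≤ 8 moves.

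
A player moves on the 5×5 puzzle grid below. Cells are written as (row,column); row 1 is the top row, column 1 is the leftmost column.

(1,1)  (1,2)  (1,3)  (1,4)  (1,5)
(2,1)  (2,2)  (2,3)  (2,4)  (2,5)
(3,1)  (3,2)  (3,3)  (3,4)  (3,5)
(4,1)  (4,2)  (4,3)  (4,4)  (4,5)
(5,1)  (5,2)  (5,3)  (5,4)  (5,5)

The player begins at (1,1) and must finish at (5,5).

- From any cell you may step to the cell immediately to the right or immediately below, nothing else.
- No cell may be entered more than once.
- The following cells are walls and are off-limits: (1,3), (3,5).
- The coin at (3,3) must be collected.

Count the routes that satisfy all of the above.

25

A right/down-only route from (1,1) to (5,5) makes exactly 4 down-moves and 4 right-moves in some order.
With no other constraints that would be C(8,4) = 70 routes.
Split at (3,3) and multiply the segment counts (each segment already excludes blocked cells): (1,1)→(3,3): 5; (3,3)→(5,5): 5; product = 25.
That gives 25 routes.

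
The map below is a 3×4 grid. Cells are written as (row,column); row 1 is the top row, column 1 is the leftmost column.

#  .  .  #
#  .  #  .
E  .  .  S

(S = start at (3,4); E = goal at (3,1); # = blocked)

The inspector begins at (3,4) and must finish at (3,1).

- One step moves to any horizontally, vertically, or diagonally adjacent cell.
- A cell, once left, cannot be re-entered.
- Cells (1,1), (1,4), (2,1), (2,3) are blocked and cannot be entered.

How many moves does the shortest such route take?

With diagonal moves allowed, the Chebyshev distance max(|Δrow|,|Δcol|) from (3,4) to (3,1) is 3, so at least 3 moves are needed.
A route of 3 moves achieves this: (3,4) → (3,3) → (2,2) → (3,1).
Since 3 matches the lower bound, it is optimal.

3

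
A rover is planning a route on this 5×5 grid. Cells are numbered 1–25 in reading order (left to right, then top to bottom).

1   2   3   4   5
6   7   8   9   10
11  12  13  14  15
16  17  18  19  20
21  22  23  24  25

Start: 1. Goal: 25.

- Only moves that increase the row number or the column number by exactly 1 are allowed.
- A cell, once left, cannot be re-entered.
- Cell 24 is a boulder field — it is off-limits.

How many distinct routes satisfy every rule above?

35

A right/down-only route from 1 to 25 makes exactly 4 down-moves and 4 right-moves in some order.
With no other constraints that would be C(8,4) = 70 routes.
Subtract routes through each blocked cell (inclusion–exclusion for overlaps): − through 24: 35 → 35.
That gives 35 routes.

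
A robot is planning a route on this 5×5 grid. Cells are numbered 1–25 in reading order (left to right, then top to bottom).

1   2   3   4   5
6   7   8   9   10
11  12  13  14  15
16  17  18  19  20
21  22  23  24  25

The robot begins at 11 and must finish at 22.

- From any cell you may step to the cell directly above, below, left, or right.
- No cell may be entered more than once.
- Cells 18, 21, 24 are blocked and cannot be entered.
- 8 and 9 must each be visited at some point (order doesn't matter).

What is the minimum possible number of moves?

Any route passes through 8 and 9 in some order between 11 and 22. Summing Manhattan distances along each leg and taking the cheapest ordering (11 → 8 → 9 → 22) gives a lower bound of 3 + 1 + 5 = 9 moves.
A route of 9 moves achieves this: 11 → 6 → 7 → 8 → 9 → 14 → 13 → 12 → 17 → 22.
Since 9 matches the lower bound, it is optimal.

9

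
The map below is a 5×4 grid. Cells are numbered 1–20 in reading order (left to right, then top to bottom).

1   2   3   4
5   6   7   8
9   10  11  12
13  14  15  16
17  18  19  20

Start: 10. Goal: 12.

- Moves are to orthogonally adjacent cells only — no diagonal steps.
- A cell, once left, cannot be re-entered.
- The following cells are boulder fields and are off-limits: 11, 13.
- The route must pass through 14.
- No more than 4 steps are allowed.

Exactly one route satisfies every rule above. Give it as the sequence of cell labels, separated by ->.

10 -> 14 -> 15 -> 16 -> 12

Any route must reach 14 and still end at 12 within 4 moves, so the order of the required stops is forced.
Route from 10: down 1 to 14, right 2 to 16, up 1 to 12 — 4 moves in all.
Check: all required cells visited; 4 ≤ 4 moves.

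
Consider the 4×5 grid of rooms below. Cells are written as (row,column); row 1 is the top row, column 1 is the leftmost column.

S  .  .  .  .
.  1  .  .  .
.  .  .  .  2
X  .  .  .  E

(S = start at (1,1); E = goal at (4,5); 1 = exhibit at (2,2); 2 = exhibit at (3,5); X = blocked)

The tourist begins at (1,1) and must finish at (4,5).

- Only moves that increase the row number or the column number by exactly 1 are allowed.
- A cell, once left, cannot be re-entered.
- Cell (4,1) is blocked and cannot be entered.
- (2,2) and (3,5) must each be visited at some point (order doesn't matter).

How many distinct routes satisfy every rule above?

A right/down-only route from (1,1) to (4,5) makes exactly 3 down-moves and 4 right-moves in some order.
With no other constraints that would be C(7,3) = 35 routes.
A monotone route can only reach the required cells in the order (2,2), (3,5), so split there and multiply the segment counts (each segment already excludes blocked cells): (1,1)→(2,2): 2; (2,2)→(3,5): 4; (3,5)→(4,5): 1; product = 8.
That gives 8 routes.

8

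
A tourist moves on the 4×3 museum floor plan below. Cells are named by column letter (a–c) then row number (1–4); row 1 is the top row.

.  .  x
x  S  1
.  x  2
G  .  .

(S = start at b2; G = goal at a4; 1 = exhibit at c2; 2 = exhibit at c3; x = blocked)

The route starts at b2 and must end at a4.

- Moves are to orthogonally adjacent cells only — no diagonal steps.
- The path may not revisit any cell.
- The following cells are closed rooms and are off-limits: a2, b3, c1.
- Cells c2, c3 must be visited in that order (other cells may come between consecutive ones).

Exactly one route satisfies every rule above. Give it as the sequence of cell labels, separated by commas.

b2, c2, c3, c4, b4, a4

The waypoints must appear in the order c2, c3, with no cell reused.
Route from b2: right 1 to c2, down 2 to c4, left 2 to a4 — 5 moves in all.
Check: order respected (1 at step 1, 2 at step 2).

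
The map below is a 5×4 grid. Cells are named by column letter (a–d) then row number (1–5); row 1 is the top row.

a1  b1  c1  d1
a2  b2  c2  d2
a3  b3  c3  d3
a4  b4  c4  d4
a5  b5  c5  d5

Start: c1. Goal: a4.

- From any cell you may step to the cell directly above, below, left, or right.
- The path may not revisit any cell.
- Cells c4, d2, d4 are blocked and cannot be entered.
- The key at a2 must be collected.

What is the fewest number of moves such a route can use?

5

Any route passes through a2 somewhere between c1 and a4. Summing Manhattan distances along the two legs (c1 → a2 → a4) gives a lower bound of 3 + 2 = 5 moves.
A route of 5 moves achieves this: c1 → c2 → b2 → a2 → a3 → a4.
Since 5 matches the lower bound, it is optimal.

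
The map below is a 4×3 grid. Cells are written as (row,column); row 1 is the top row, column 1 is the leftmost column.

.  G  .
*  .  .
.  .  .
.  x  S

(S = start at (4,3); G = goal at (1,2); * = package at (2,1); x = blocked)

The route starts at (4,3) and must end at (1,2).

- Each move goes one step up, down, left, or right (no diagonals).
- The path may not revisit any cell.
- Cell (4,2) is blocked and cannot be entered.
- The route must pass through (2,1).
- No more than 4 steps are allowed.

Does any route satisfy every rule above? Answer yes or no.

Even ignoring the no-revisit rule, getting from (4,3) to (1,2) via (2,1) needs at least 4 + 2 = 6 moves (Manhattan distance per leg), which exceeds the 4-move limit.

no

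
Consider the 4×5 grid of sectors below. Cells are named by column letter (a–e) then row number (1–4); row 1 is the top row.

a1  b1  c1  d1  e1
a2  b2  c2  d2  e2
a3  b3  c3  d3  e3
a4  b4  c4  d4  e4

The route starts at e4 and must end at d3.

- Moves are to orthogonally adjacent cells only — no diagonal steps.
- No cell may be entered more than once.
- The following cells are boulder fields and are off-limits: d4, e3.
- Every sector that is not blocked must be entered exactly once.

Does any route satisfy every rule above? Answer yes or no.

Colour the cells like a checkerboard: each orthogonal step flips colour, so a Hamiltonian route alternates colours. Here there are 8 cells of one colour and 10 of the other, with start on the same colour as the goal — the counts and endpoints can't be arranged into an alternating sequence of length 18, so no Hamiltonian route exists.

no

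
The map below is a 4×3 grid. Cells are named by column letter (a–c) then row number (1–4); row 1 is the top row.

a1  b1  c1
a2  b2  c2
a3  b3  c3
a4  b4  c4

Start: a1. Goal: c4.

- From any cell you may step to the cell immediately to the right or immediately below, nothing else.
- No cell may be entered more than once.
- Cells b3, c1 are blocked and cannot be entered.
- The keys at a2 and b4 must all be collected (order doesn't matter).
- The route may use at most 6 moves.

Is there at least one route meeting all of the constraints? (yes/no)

yes

One route that works: a1 → a2 → a3 → a4 → b4 → c4.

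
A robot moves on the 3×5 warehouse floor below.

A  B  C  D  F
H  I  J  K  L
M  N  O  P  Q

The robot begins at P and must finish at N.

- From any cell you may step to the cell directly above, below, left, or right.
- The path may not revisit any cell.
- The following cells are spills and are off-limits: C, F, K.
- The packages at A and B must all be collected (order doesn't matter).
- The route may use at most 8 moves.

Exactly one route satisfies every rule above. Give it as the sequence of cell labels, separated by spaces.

The 8-move cap with required stops at A, B leaves no slack for detours.
Route from P: left to O, up to J, left to I, up to B, left to A, 2× down (reaching M), right to N — 8 moves in all.
Check: all required cells visited; 8 ≤ 8 moves.

P O J I B A H M N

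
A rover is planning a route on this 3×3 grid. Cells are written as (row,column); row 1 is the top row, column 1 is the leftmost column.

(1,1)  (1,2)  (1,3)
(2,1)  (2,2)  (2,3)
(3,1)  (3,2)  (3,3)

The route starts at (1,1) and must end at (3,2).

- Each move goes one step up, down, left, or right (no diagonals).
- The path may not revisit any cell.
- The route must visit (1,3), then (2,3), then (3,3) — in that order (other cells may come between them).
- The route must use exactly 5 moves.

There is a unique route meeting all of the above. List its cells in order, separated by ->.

(1,1) -> (1,2) -> (1,3) -> (2,3) -> (3,3) -> (3,2)

The waypoints must appear in the order (1,3), (2,3), (3,3), with no cell reused.
Route from (1,1): right 2 to (1,3), down 2 to (3,3), left 1 to (3,2) — 5 moves in all.
Check: order respected ((1,3) at step 2, (2,3) at step 3, (3,3) at step 4); 5 moves as required.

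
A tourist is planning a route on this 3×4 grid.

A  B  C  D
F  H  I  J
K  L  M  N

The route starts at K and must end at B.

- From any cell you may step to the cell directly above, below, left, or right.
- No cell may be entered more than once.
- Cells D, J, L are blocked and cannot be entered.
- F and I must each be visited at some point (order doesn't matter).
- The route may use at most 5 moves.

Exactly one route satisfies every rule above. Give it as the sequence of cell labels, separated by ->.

The 5-move cap with required stops at F, I leaves no slack for detours.
Route from K: up 1 to F, right 2 to I, up 1 to C, left 1 to B — 5 moves in all.
Check: all required cells visited; 5 ≤ 5 moves.

K -> F -> H -> I -> C -> B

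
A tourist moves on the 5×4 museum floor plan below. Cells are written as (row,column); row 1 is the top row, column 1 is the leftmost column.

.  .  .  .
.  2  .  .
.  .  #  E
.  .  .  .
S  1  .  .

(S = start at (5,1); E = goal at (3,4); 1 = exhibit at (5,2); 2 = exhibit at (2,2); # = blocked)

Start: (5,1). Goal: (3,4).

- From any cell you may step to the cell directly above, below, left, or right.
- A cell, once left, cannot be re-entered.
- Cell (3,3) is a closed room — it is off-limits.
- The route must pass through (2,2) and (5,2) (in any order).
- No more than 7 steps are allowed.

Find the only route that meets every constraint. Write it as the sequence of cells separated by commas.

(5,1), (5,2), (4,2), (3,2), (2,2), (2,3), (2,4), (3,4)

Any route must reach (2,2) and (5,2) and still end at (3,4) within 7 moves, so the order of the required stops is forced.
Route from (5,1): right to (5,2), 3× up (reaching (2,2)), 2× right (reaching (2,4)), down to (3,4) — 7 moves in all.
Check: all required cells visited; 7 ≤ 7 moves.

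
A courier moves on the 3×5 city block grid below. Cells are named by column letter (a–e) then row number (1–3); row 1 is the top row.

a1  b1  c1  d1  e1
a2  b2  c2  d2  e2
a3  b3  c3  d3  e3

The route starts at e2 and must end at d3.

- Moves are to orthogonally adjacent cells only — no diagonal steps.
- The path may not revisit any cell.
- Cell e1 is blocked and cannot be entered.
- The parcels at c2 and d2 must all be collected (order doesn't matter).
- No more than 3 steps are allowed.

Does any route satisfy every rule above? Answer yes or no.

no

Even ignoring the no-revisit rule, getting from e2 to d3, taking the cheapest ordering e2 → d2 → c2 → d3 needs at least 1 + 1 + 2 = 4 moves (Manhattan distance per leg), which exceeds the 3-move limit.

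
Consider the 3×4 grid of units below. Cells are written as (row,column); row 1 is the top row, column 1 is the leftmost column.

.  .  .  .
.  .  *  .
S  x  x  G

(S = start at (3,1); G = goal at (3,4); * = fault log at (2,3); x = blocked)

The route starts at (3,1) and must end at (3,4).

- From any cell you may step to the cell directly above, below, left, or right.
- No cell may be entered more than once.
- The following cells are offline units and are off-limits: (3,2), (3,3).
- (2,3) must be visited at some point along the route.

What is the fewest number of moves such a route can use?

5

Any route passes through (2,3) somewhere between (3,1) and (3,4). Summing Manhattan distances along the two legs ((3,1) → (2,3) → (3,4)) gives a lower bound of 3 + 2 = 5 moves.
A route of 5 moves achieves this: (3,1) → (2,1) → (2,2) → (2,3) → (2,4) → (3,4).
Since 5 matches the lower bound, it is optimal.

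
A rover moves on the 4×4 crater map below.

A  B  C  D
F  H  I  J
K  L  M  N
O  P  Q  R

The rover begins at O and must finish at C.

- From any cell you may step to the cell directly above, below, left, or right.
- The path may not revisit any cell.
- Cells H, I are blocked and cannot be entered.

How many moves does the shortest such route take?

5

The Manhattan distance from O to C is |4−1| + |1−3| = 5, so at least 5 moves are needed.
A route of 5 moves achieves this: O → K → F → A → B → C.
Since 5 matches the lower bound, it is optimal.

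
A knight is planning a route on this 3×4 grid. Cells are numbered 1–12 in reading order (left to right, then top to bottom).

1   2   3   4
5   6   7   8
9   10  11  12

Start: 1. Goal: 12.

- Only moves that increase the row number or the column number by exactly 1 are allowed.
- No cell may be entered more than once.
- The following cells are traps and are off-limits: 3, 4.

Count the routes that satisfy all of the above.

A right/down-only route from 1 to 12 makes exactly 2 down-moves and 3 right-moves in some order.
With no other constraints that would be C(5,2) = 10 routes.
Subtract routes through each blocked cell (inclusion–exclusion for overlaps): − through 3: 3 − through 4: 1 + through 3&4: 1 → 7.
That gives 7 routes.

7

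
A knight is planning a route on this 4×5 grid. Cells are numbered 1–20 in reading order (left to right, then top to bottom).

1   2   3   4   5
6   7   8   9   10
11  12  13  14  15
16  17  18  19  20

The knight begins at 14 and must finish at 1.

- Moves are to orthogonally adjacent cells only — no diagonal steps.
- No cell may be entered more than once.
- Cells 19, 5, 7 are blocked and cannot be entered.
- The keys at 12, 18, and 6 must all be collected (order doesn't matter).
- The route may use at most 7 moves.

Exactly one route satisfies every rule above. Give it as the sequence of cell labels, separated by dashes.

The budget equals the shortest possible length, so every move has to be on a shortest route through the required cells.
Route from 14: left 1 to 13, down 1 to 18, left 1 to 17, up 1 to 12, left 1 to 11, up 2 to 1 — 7 moves in all.
Check: all required cells visited; 7 ≤ 7 moves.

14 - 13 - 18 - 17 - 12 - 11 - 6 - 1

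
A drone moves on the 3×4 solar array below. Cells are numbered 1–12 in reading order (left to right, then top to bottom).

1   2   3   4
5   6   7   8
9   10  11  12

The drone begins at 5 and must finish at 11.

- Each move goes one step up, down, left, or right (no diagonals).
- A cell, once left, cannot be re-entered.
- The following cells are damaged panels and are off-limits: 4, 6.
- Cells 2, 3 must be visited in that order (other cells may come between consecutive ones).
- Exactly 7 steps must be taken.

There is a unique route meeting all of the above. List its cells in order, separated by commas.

The waypoints must appear in the order 2, 3, with no cell reused.
Route from 5: up 1 to 1, right 2 to 3, down 1 to 7, right 1 to 8, down 1 to 12, left 1 to 11 — 7 moves in all.
Check: order respected (2 at step 2, 3 at step 3); 7 moves as required.

5, 1, 2, 3, 7, 8, 12, 11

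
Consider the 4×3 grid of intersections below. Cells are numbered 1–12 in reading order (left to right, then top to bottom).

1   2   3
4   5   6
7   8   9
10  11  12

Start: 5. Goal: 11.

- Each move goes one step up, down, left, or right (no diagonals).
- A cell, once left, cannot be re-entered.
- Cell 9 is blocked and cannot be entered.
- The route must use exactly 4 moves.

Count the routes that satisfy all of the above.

Need simple routes of exactly 4 moves from 5 to 11 (Manhattan distance 2, so 1 moves are spent on a detour and 1 undoing it).
Enumerating: 5 8 7 10 11 | 5 4 7 10 11 | 5 4 7 8 11.
That gives 3 routes.

3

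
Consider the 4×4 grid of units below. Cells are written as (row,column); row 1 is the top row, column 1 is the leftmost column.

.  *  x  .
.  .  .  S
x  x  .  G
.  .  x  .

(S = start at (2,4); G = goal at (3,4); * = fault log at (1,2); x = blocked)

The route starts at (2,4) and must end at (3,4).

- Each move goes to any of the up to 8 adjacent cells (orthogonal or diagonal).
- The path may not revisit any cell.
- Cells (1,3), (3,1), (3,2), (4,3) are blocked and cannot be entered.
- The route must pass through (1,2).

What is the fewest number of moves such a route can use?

Any route passes through (1,2) somewhere between (2,4) and (3,4). Summing Chebyshev distances along the two legs ((2,4) → (1,2) → (3,4)) gives a lower bound of 2 + 2 = 4 moves.
The shortest route satisfying every rule uses 5 moves: (2,4) → (2,3) → (1,2) → (2,2) → (3,3) → (3,4).
The no-revisit rule (legs can't share cells) pushes the minimum above the 4-move bound; an exhaustive check rules out every length from 4 to 4, leaving 5 as the minimum.

5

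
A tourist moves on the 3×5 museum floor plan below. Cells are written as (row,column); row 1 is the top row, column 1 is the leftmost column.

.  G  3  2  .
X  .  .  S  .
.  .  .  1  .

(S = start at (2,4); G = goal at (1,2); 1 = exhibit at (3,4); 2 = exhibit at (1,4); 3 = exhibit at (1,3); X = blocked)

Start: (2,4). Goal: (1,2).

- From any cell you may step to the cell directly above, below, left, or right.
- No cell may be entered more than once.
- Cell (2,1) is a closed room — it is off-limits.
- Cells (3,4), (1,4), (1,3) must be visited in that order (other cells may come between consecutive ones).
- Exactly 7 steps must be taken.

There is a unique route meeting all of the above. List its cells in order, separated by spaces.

(2,4) (3,4) (3,5) (2,5) (1,5) (1,4) (1,3) (1,2)

The waypoints must appear in the order (3,4), (1,4), (1,3), with no cell reused.
Route from (2,4): down to (3,4), right to (3,5), 2× up (reaching (1,5)), 3× left (reaching (1,2)) — 7 moves in all.
Check: order respected (1 at step 1, 2 at step 5, 3 at step 6); 7 moves as required.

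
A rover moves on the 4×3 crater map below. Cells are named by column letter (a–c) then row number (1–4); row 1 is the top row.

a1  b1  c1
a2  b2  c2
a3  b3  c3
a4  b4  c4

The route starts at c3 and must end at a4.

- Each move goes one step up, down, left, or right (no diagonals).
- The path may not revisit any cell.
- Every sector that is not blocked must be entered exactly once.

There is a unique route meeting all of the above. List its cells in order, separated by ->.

c3 -> c4 -> b4 -> b3 -> b2 -> c2 -> c1 -> b1 -> a1 -> a2 -> a3 -> a4

Need to visit all 12 open cells exactly once, starting at c3 and ending at a4.
Cell c1 has only two open neighbours (c2 and b1), so the path must pass straight through it: one of those is the cell it's entered from and the other is where it exits.
Route from c3: down 1 to c4, left 1 to b4, up 2 to b2, right 1 to c2, up 1 to c1, left 2 to a1, down 3 to a4 — 11 moves in all.
Check: all 12 open cells covered.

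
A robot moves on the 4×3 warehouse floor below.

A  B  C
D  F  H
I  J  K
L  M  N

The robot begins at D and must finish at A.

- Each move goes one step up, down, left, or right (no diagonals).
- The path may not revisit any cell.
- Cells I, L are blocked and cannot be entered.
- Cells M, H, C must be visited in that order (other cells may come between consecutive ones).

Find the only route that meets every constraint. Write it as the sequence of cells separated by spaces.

D F J M N K H C B A

The waypoints must appear in the order M, H, C, with no cell reused.
Route from D: right 1 to F, down 2 to M, right 1 to N, up 3 to C, left 2 to A — 9 moves in all.
Check: order respected (M at step 3, H at step 6, C at step 7).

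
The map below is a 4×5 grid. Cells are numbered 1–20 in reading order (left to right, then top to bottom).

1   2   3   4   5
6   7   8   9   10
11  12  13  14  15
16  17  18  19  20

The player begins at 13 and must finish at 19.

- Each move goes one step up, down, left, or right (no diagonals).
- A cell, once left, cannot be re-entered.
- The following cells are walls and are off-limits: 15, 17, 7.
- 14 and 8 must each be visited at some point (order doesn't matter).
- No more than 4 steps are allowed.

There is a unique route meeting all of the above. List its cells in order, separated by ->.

13 -> 8 -> 9 -> 14 -> 19

The budget equals the shortest possible length, so every move has to be on a shortest route through the required cells.
Route from 13: up to 8, right to 9, 2× down (reaching 19) — 4 moves in all.
Check: all required cells visited; 4 ≤ 4 moves.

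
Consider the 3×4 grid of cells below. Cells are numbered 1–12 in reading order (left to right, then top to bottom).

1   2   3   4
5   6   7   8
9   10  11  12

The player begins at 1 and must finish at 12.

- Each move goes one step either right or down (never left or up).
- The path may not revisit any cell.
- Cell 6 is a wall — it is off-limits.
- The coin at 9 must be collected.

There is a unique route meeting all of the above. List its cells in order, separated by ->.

Moves only go right or down, so the column and row indices never decrease.
Route from 1: down 2 to 9, right 3 to 12 — 5 moves in all.
Check: all required cells visited.

1 -> 5 -> 9 -> 10 -> 11 -> 12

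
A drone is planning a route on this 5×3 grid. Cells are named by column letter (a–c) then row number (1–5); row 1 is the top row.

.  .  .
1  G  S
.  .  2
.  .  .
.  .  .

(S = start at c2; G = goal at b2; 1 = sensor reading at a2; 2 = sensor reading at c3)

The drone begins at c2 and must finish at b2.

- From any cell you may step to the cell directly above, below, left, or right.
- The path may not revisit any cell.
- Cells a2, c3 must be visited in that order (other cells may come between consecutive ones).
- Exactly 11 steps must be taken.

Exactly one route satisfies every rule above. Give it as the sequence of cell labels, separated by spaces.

c2 c1 b1 a1 a2 a3 a4 b4 c4 c3 b3 b2

The waypoints must appear in the order a2, c3, with no cell reused.
Route from c2: up to c1, 2× left (reaching a1), 3× down (reaching a4), 2× right (reaching c4), up to c3, left to b3, up to b2 — 11 moves in all.
Check: order respected (1 at step 4, 2 at step 9); 11 moves as required.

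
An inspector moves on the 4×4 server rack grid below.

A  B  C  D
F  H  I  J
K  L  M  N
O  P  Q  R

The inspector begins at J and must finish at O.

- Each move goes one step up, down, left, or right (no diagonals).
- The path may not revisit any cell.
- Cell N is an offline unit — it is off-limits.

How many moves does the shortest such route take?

5

The Manhattan distance from J to O is |2−4| + |4−1| = 5, so at least 5 moves are needed.
A route of 5 moves achieves this: J → I → M → Q → P → O.
Since 5 matches the lower bound, it is optimal.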